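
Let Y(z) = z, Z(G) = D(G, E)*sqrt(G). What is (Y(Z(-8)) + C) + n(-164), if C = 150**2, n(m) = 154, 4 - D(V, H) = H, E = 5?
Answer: 22654 - 2*I*sqrt(2) ≈ 22654.0 - 2.8284*I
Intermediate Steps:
D(V, H) = 4 - H
Z(G) = -sqrt(G) (Z(G) = (4 - 1*5)*sqrt(G) = (4 - 5)*sqrt(G) = -sqrt(G))
C = 22500
(Y(Z(-8)) + C) + n(-164) = (-sqrt(-8) + 22500) + 154 = (-2*I*sqrt(2) + 22500) + 154 = (22500 - 2*I*sqrt(2)) + 154 = 22654 - 2*I*sqrt(2)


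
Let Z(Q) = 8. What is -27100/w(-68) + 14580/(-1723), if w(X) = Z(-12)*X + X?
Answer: 9442585/263619 ≈ 35.819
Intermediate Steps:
w(X) = 9*X (w(X) = 8*X + X = 9*X)
-27100/w(-68) + 14580/(-1723) = -27100/(9*(-68)) + 14580/(-1723) = -27100/(-612) + 14580*(-1/1723) = -27100*(-1/612) - 14580/1723 = 6775/153 - 14580/1723 = 9442585/263619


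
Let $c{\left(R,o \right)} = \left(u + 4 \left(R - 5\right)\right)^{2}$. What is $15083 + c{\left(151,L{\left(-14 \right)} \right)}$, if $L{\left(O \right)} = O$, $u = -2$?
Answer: $353807$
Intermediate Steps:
$c{\left(R,o \right)} = \left(-22 + 4 R\right)^{2}$ ($c{\left(R,o \right)} = \left(-2 + 4 \left(R - 5\right)\right)^{2} = \left(-2 + 4 \left(-5 + R\right)\right)^{2} = \left(-2 + \left(-20 + 4 R\right)\right)^{2} = \left(-22 + 4 R\right)^{2}$)
$15083 + c{\left(151,L{\left(-14 \right)} \right)} = 15083 + 4 \left(-11 + 2 \cdot 151\right)^{2} = 15083 + 4 \left(-11 + 302\right)^{2} = 15083 + 4 \cdot 291^{2} = 15083 + 4 \cdot 84681 = 15083 + 338724 = 353807$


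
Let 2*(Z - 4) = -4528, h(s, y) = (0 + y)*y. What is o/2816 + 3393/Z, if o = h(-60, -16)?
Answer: -35063/24860 ≈ -1.4104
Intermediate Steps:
h(s, y) = y² (h(s, y) = y*y = y²)
o = 256 (o = (-16)² = 256)
Z = -2260 (Z = 4 + (½)*(-4528) = 4 - 2264 = -2260)
o/2816 + 3393/Z = 256/2816 + 3393/(-2260) = 256*(1/2816) + 3393*(-1/2260) = 1/11 - 3393/2260 = -35063/24860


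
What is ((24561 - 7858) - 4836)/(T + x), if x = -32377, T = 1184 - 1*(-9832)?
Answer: -11867/21361 ≈ -0.55554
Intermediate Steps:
T = 11016 (T = 1184 + 9832 = 11016)
((24561 - 7858) - 4836)/(T + x) = ((24561 - 7858) - 4836)/(11016 - 32377) = (16703 - 4836)/(-21361) = 11867*(-1/21361) = -11867/21361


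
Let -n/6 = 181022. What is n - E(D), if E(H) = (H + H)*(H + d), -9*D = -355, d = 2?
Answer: -88241522/81 ≈ -1.0894e+6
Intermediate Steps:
D = 355/9 (D = -⅑*(-355) = 355/9 ≈ 39.444)
n = -1086132 (n = -6*181022 = -1086132)
E(H) = 2*H*(2 + H) (E(H) = (H + H)*(H + 2) = (2*H)*(2 + H) = 2*H*(2 + H))
n - E(D) = -1086132 - 2*355*(2 + 355/9)/9 = -1086132 - 2*355*373/(9*9) = -1086132 - 1*264830/81 = -1086132 - 264830/81 = -88241522/81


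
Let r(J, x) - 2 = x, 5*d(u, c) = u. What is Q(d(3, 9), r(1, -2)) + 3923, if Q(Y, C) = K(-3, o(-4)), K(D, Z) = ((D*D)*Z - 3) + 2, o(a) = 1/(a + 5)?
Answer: 3931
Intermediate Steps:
d(u, c) = u/5
o(a) = 1/(5 + a)
r(J, x) = 2 + x
K(D, Z) = -1 + Z*D**2 (K(D, Z) = (D**2*Z - 3) + 2 = (Z*D**2 - 3) + 2 = (-3 + Z*D**2) + 2 = -1 + Z*D**2)
Q(Y, C) = 8 (Q(Y, C) = -1 + (-3)**2/(5 - 4) = -1 + 9/1 = -1 + 1*9 = -1 + 9 = 8)
Q(d(3, 9), r(1, -2)) + 3923 = 8 + 3923 = 3931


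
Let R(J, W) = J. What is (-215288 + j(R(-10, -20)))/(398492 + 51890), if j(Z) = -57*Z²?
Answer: -110494/225191 ≈ -0.49067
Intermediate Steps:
(-215288 + j(R(-10, -20)))/(398492 + 51890) = (-215288 - 57*(-10)²)/(398492 + 51890) = (-215288 - 57*100)/450382 = (-215288 - 5700)*(1/450382) = -220988*1/450382 = -110494/225191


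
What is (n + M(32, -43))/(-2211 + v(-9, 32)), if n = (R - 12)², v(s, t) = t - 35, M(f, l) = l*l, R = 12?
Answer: -1849/2214 ≈ -0.83514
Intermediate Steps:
M(f, l) = l²
v(s, t) = -35 + t
n = 0 (n = (12 - 12)² = 0² = 0)
(n + M(32, -43))/(-2211 + v(-9, 32)) = (0 + (-43)²)/(-2211 + (-35 + 32)) = (0 + 1849)/(-2211 - 3) = 1849/(-2214) = 1849*(-1/2214) = -1849/2214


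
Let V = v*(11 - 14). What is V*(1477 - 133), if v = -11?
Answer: 44352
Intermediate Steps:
V = 33 (V = -11*(11 - 14) = -11*(-3) = 33)
V*(1477 - 133) = 33*(1477 - 133) = 33*1344 = 44352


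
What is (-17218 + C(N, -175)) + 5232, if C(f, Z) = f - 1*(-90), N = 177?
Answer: -11719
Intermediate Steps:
C(f, Z) = 90 + f (C(f, Z) = f + 90 = 90 + f)
(-17218 + C(N, -175)) + 5232 = (-17218 + (90 + 177)) + 5232 = (-17218 + 267) + 5232 = -16951 + 5232 = -11719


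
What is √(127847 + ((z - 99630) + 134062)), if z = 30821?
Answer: 10*√1931 ≈ 439.43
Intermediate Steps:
√(127847 + ((z - 99630) + 134062)) = √(127847 + ((30821 - 99630) + 134062)) = √(127847 + (-68809 + 134062)) = √(127847 + 65253) = √193100 = 10*√1931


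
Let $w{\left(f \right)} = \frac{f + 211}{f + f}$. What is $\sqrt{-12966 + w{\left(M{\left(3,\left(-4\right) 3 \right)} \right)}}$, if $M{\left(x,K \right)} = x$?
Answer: $\frac{i \sqrt{116373}}{3} \approx 113.71 i$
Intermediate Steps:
$w{\left(f \right)} = \frac{211 + f}{2 f}$
$\sqrt{-12966 + w{\left(M{\left(3,\left(-4\right) 3 \right)} \right)}} = \sqrt{-12966 + \frac{211 + 3}{2 \cdot 3}} = \sqrt{-12966 + \frac{1}{2} \cdot \frac{1}{3} \cdot 214} = \sqrt{-12966 + \frac{107}{3}} = \sqrt{- \frac{38791}{3}} = \frac{i \sqrt{116373}}{3}$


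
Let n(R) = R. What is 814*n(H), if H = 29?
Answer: 23606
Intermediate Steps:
814*n(H) = 814*29 = 23606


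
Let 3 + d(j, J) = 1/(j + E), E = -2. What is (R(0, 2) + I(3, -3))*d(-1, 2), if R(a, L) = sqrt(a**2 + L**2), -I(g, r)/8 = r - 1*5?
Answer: -220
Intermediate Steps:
d(j, J) = -3 + 1/(-2 + j) (d(j, J) = -3 + 1/(j - 2) = -3 + 1/(-2 + j))
I(g, r) = 40 - 8*r (I(g, r) = -8*(r - 1*5) = -8*(r - 5) = -8*(-5 + r) = 40 - 8*r)
R(a, L) = sqrt(L**2 + a**2)
(R(0, 2) + I(3, -3))*d(-1, 2) = (sqrt(2**2 + 0**2) + (40 - 8*(-3)))*((7 - 3*(-1))/(-2 - 1)) = (sqrt(4 + 0) + (40 + 24))*((7 + 3)/(-3)) = (sqrt(4) + 64)*(-1/3*10) = (2 + 64)*(-10/3) = 66*(-10/3) = -220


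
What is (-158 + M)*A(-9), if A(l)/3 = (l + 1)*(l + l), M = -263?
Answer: -181872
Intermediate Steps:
A(l) = 6*l*(1 + l) (A(l) = 3*((l + 1)*(l + l)) = 3*((1 + l)*(2*l)) = 3*(2*l*(1 + l)) = 6*l*(1 + l))
(-158 + M)*A(-9) = (-158 - 263)*(6*(-9)*(1 - 9)) = -2526*(-9)*(-8) = -421*432 = -181872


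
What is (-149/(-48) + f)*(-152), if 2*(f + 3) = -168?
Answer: 76513/6 ≈ 12752.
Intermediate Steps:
f = -87 (f = -3 + (1/2)*(-168) = -3 - 84 = -87)
(-149/(-48) + f)*(-152) = (-149/(-48) - 87)*(-152) = (-149*(-1/48) - 87)*(-152) = (149/48 - 87)*(-152) = -4027/48*(-152) = 76513/6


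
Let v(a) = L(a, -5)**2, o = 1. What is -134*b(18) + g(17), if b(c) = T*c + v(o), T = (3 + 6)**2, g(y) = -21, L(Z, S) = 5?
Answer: -198743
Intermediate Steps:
v(a) = 25 (v(a) = 5**2 = 25)
T = 81 (T = 9**2 = 81)
b(c) = 25 + 81*c (b(c) = 81*c + 25 = 25 + 81*c)
-134*b(18) + g(17) = -134*(25 + 81*18) - 21 = -134*(25 + 1458) - 21 = -134*1483 - 21 = -198722 - 21 = -198743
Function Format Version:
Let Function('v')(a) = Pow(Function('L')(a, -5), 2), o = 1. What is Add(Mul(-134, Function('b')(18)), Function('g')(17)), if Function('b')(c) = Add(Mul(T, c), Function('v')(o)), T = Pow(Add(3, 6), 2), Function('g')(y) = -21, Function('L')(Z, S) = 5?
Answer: -198743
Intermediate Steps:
Function('v')(a) = 25 (Function('v')(a) = Pow(5, 2) = 25)
T = 81 (T = Pow(9, 2) = 81)
Function('b')(c) = Add(25, Mul(81, c)) (Function('b')(c) = Add(Mul(81, c), 25) = Add(25, Mul(81, c)))
Add(Mul(-134, Function('b')(18)), Function('g')(17)) = Add(Mul(-134, Add(25, Mul(81, 18))), -21) = Add(Mul(-134, Add(25, 1458)), -21) = Add(Mul(-134, 1483), -21) = Add(-198722, -21) = -198743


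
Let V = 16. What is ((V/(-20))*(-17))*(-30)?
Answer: -408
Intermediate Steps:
((V/(-20))*(-17))*(-30) = ((16/(-20))*(-17))*(-30) = ((16*(-1/20))*(-17))*(-30) = -4/5*(-17)*(-30) = (68/5)*(-30) = -408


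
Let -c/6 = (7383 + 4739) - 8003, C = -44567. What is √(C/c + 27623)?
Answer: 11*√15493780514/8238 ≈ 166.21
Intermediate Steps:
c = -24714 (c = -6*((7383 + 4739) - 8003) = -6*(12122 - 8003) = -6*4119 = -24714)
√(C/c + 27623) = √(-44567/(-24714) + 27623) = √(-44567*(-1/24714) + 27623) = √(44567/24714 + 27623) = √(682719389/24714) = 11*√15493780514/8238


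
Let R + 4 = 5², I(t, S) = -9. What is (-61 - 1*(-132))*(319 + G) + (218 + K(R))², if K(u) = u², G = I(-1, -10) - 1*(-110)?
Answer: 464101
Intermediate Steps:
R = 21 (R = -4 + 5² = -4 + 25 = 21)
G = 101 (G = -9 - 1*(-110) = -9 + 110 = 101)
(-61 - 1*(-132))*(319 + G) + (218 + K(R))² = (-61 - 1*(-132))*(319 + 101) + (218 + 21²)² = (-61 + 132)*420 + (218 + 441)² = 71*420 + 659² = 29820 + 434281 = 464101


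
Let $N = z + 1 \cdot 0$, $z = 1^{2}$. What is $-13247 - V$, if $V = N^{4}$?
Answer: $-13248$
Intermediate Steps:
$z = 1$
$N = 1$ ($N = 1 + 1 \cdot 0 = 1 + 0 = 1$)
$V = 1$ ($V = 1^{4} = 1$)
$-13247 - V = -13247 - 1 = -13248$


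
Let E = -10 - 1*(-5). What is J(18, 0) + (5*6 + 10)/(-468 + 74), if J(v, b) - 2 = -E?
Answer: 1359/197 ≈ 6.8985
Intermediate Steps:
E = -5 (E = -10 + 5 = -5)
J(v, b) = 7 (J(v, b) = 2 - 1*(-5) = 2 + 5 = 7)
J(18, 0) + (5*6 + 10)/(-468 + 74) = 7 + (5*6 + 10)/(-468 + 74) = 7 + (30 + 10)/(-394) = 7 + 40*(-1/394) = 7 - 20/197 = 1359/197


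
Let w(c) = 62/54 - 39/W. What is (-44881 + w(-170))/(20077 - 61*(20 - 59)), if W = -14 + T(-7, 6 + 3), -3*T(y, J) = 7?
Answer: -59372885/29709288 ≈ -1.9985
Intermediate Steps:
T(y, J) = -7/3 (T(y, J) = -⅓*7 = -7/3)
W = -49/3 (W = -14 - 7/3 = -49/3 ≈ -16.333)
w(c) = 4678/1323 (w(c) = 62/54 - 39/(-49/3) = 62*(1/54) - 39*(-3/49) = 31/27 + 117/49 = 4678/1323)
(-44881 + w(-170))/(20077 - 61*(20 - 59)) = (-44881 + 4678/1323)/(20077 - 61*(20 - 59)) = -59372885/(1323*(20077 - 61*(-39))) = -59372885/(1323*(20077 + 2379)) = -59372885/1323/22456 = -59372885/1323*1/22456 = -59372885/29709288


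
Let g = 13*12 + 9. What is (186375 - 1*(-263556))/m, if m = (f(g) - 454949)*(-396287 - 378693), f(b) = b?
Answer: 449931/352448504320 ≈ 1.2766e-6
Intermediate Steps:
g = 165 (g = 156 + 9 = 165)
m = 352448504320 (m = (165 - 454949)*(-396287 - 378693) = -454784*(-774980) = 352448504320)
(186375 - 1*(-263556))/m = (186375 - 1*(-263556))/352448504320 = (186375 + 263556)*(1/352448504320) = 449931*(1/352448504320) = 449931/352448504320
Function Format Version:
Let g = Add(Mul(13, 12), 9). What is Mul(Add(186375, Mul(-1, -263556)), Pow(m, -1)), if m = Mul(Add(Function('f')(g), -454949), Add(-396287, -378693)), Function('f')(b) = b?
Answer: Rational(449931, 352448504320) ≈ 1.2766e-6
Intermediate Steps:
g = 165 (g = Add(156, 9) = 165)
m = 352448504320 (m = Mul(Add(165, -454949), Add(-396287, -378693)) = Mul(-454784, -774980) = 352448504320)
Mul(Add(186375, Mul(-1, -263556)), Pow(m, -1)) = Mul(Add(186375, Mul(-1, -263556)), Pow(352448504320, -1)) = Mul(Add(186375, 263556), Rational(1, 352448504320)) = Mul(449931, Rational(1, 352448504320)) = Rational(449931, 352448504320)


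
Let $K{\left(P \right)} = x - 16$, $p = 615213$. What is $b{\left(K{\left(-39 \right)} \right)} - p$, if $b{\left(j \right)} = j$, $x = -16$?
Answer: $-615245$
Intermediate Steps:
$K{\left(P \right)} = -32$ ($K{\left(P \right)} = -16 - 16 = -32$)
$b{\left(K{\left(-39 \right)} \right)} - p = -32 - 615213 = -615245$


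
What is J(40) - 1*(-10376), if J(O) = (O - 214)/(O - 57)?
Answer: 176566/17 ≈ 10386.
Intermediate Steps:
J(O) = (-214 + O)/(-57 + O)
J(40) - 1*(-10376) = (-214 + 40)/(-57 + 40) - 1*(-10376) = -174/(-17) + 10376 = -1/17*(-174) + 10376 = 174/17 + 10376 = 176566/17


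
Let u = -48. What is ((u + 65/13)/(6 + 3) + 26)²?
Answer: 36481/81 ≈ 450.38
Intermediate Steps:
((u + 65/13)/(6 + 3) + 26)² = ((-48 + 65/13)/(6 + 3) + 26)² = ((-48 + 65*(1/13))/9 + 26)² = ((-48 + 5)*(⅑) + 26)² = (-43*⅑ + 26)² = (-43/9 + 26)² = (191/9)² = 36481/81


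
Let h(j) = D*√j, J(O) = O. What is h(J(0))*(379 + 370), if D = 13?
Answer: 0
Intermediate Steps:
h(j) = 13*√j
h(J(0))*(379 + 370) = (13*√0)*(379 + 370) = (13*0)*749 = 0*749 = 0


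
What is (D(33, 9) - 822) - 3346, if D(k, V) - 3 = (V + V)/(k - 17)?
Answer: -33311/8 ≈ -4163.9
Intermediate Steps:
D(k, V) = 3 + 2*V/(-17 + k) (D(k, V) = 3 + (V + V)/(k - 17) = 3 + (2*V)/(-17 + k) = 3 + 2*V/(-17 + k))
(D(33, 9) - 822) - 3346 = ((-51 + 2*9 + 3*33)/(-17 + 33) - 822) - 3346 = ((-51 + 18 + 99)/16 - 822) - 3346 = ((1/16)*66 - 822) - 3346 = (33/8 - 822) - 3346 = -6543/8 - 3346 = -33311/8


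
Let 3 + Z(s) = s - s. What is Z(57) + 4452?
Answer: 4449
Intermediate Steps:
Z(s) = -3 (Z(s) = -3 + (s - s) = -3 + 0 = -3)
Z(57) + 4452 = -3 + 4452 = 4449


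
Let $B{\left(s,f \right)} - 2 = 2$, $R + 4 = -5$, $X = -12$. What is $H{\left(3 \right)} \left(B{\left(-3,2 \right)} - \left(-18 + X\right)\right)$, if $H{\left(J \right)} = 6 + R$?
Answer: $-102$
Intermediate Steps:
$R = -9$ ($R = -4 - 5 = -9$)
$B{\left(s,f \right)} = 4$ ($B{\left(s,f \right)} = 2 + 2 = 4$)
$H{\left(J \right)} = -3$ ($H{\left(J \right)} = 6 - 9 = -3$)
$H{\left(3 \right)} \left(B{\left(-3,2 \right)} - \left(-18 + X\right)\right) = - 3 \left(4 + \left(18 - -12\right)\right) = - 3 \left(4 + \left(18 + 12\right)\right) = - 3 \left(4 + 30\right) = \left(-3\right) 34 = -102$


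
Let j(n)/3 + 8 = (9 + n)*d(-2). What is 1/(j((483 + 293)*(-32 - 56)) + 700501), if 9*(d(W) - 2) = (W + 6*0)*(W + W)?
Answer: 3/326177 ≈ 9.1975e-6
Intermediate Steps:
d(W) = 2 + 2*W²/9 (d(W) = 2 + ((W + 6*0)*(W + W))/9 = 2 + ((W + 0)*(2*W))/9 = 2 + (W*(2*W))/9 = 2 + (2*W²)/9 = 2 + 2*W²/9)
j(n) = 54 + 26*n/3 (j(n) = -24 + 3*((9 + n)*(2 + (2/9)*(-2)²)) = -24 + 3*((9 + n)*(2 + (2/9)*4)) = -24 + 3*((9 + n)*(2 + 8/9)) = -24 + 3*((9 + n)*(26/9)) = -24 + 3*(26 + 26*n/9) = -24 + (78 + 26*n/3) = 54 + 26*n/3)
1/(j((483 + 293)*(-32 - 56)) + 700501) = 1/((54 + 26*((483 + 293)*(-32 - 56))/3) + 700501) = 1/((54 + 26*(776*(-88))/3) + 700501) = 1/((54 + (26/3)*(-68288)) + 700501) = 1/((54 - 1775488/3) + 700501) = 1/(-1775326/3 + 700501) = 1/(326177/3) = 3/326177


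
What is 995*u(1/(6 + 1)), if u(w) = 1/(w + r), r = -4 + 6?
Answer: 1393/3 ≈ 464.33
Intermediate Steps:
r = 2
u(w) = 1/(2 + w) (u(w) = 1/(w + 2) = 1/(2 + w))
995*u(1/(6 + 1)) = 995/(2 + 1/(6 + 1)) = 995/(2 + 1/7) = 995/(2 + ⅐) = 995/(15/7) = 995*(7/15) = 1393/3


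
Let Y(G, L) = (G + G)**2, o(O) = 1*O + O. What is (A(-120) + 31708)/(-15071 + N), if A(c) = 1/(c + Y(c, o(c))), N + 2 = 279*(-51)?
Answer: -1822575841/1684278960 ≈ -1.0821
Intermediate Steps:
N = -14231 (N = -2 + 279*(-51) = -2 - 14229 = -14231)
o(O) = 2*O (o(O) = O + O = 2*O)
Y(G, L) = 4*G**2 (Y(G, L) = (2*G)**2 = 4*G**2)
A(c) = 1/(c + 4*c**2)
(A(-120) + 31708)/(-15071 + N) = (1/((-120)*(1 + 4*(-120))) + 31708)/(-15071 - 14231) = (-1/(120*(1 - 480)) + 31708)/(-29302) = (-1/120/(-479) + 31708)*(-1/29302) = (-1/120*(-1/479) + 31708)*(-1/29302) = (1/57480 + 31708)*(-1/29302) = (1822575841/57480)*(-1/29302) = -1822575841/1684278960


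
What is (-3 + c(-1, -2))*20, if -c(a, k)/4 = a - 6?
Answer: 500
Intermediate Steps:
c(a, k) = 24 - 4*a (c(a, k) = -4*(a - 6) = -4*(-6 + a) = 24 - 4*a)
(-3 + c(-1, -2))*20 = (-3 + (24 - 4*(-1)))*20 = (-3 + (24 + 4))*20 = (-3 + 28)*20 = 25*20 = 500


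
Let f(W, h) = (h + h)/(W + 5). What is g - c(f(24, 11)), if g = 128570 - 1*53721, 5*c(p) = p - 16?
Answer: 10853547/145 ≈ 74852.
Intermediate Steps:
f(W, h) = 2*h/(5 + W) (f(W, h) = (2*h)/(5 + W) = 2*h/(5 + W))
c(p) = -16/5 + p/5 (c(p) = (p - 16)/5 = (-16 + p)/5 = -16/5 + p/5)
g = 74849 (g = 128570 - 53721 = 74849)
g - c(f(24, 11)) = 74849 - (-16/5 + (2*11/(5 + 24))/5) = 74849 - (-16/5 + (2*11/29)/5) = 74849 - (-16/5 + (2*11*(1/29))/5) = 74849 - (-16/5 + (⅕)*(22/29)) = 74849 - (-16/5 + 22/145) = 74849 - 1*(-442/145) = 74849 + 442/145 = 10853547/145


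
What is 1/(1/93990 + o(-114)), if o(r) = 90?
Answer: 93990/8459101 ≈ 0.011111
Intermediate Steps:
1/(1/93990 + o(-114)) = 1/(1/93990 + 90) = 1/(8459101/93990) = 93990/8459101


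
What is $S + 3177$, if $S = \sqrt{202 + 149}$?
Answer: $3177 + 3 \sqrt{39} \approx 3195.7$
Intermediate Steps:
$S = 3 \sqrt{39}$ ($S = \sqrt{351} = 3 \sqrt{39} \approx 18.735$)
$S + 3177 = 3 \sqrt{39} + 3177 = 3177 + 3 \sqrt{39}$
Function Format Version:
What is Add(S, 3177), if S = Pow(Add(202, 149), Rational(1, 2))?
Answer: Add(3177, Mul(3, Pow(39, Rational(1, 2)))) ≈ 3195.7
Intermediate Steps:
S = Mul(3, Pow(39, Rational(1, 2))) (S = Pow(351, Rational(1, 2)) = Mul(3, Pow(39, Rational(1, 2))) ≈ 18.735)
Add(S, 3177) = Add(Mul(3, Pow(39, Rational(1, 2))), 3177) = Add(3177, Mul(3, Pow(39, Rational(1, 2))))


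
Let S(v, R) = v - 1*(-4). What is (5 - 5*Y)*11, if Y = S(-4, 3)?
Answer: 55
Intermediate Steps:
S(v, R) = 4 + v (S(v, R) = v + 4 = 4 + v)
Y = 0 (Y = 4 - 4 = 0)
(5 - 5*Y)*11 = (5 - 5*0)*11 = (5 + 0)*11 = 5*11 = 55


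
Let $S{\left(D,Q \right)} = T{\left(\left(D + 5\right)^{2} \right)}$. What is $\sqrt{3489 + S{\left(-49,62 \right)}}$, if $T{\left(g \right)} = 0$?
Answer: $\sqrt{3489} \approx 59.068$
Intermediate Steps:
$S{\left(D,Q \right)} = 0$
$\sqrt{3489 + S{\left(-49,62 \right)}} = \sqrt{3489 + 0} = \sqrt{3489}$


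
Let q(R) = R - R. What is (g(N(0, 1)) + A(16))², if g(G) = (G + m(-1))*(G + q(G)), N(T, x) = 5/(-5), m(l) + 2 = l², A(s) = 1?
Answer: 9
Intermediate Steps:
q(R) = 0
m(l) = -2 + l²
N(T, x) = -1 (N(T, x) = 5*(-⅕) = -1)
g(G) = G*(-1 + G) (g(G) = (G + (-2 + (-1)²))*(G + 0) = (G + (-2 + 1))*G = (G - 1)*G = (-1 + G)*G = G*(-1 + G))
(g(N(0, 1)) + A(16))² = (-(-1 - 1) + 1)² = (-1*(-2) + 1)² = (2 + 1)² = 3² = 9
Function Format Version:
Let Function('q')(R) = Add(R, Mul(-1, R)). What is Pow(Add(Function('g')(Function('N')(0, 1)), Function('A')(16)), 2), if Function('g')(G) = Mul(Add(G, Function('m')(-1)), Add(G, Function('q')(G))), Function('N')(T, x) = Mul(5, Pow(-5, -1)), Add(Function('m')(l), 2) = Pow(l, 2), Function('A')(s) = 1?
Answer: 9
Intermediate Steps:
Function('q')(R) = 0
Function('m')(l) = Add(-2, Pow(l, 2))
Function('N')(T, x) = -1 (Function('N')(T, x) = Mul(5, Rational(-1, 5)) = -1)
Function('g')(G) = Mul(G, Add(-1, G)) (Function('g')(G) = Mul(Add(G, Add(-2, Pow(-1, 2))), Add(G, 0)) = Mul(Add(G, Add(-2, 1)), G) = Mul(Add(G, -1), G) = Mul(Add(-1, G), G) = Mul(G, Add(-1, G)))
Pow(Add(Function('g')(Function('N')(0, 1)), Function('A')(16)), 2) = Pow(Add(Mul(-1, Add(-1, -1)), 1), 2) = Pow(Add(Mul(-1, -2), 1), 2) = Pow(Add(2, 1), 2) = Pow(3, 2) = 9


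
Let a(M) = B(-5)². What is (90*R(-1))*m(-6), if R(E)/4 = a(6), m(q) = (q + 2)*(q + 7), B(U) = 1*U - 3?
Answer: -92160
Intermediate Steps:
B(U) = -3 + U (B(U) = U - 3 = -3 + U)
m(q) = (2 + q)*(7 + q)
a(M) = 64 (a(M) = (-3 - 5)² = (-8)² = 64)
R(E) = 256 (R(E) = 4*64 = 256)
(90*R(-1))*m(-6) = (90*256)*(14 + (-6)² + 9*(-6)) = 23040*(14 + 36 - 54) = 23040*(-4) = -92160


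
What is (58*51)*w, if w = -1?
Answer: -2958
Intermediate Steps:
(58*51)*w = (58*51)*(-1) = 2958*(-1) = -2958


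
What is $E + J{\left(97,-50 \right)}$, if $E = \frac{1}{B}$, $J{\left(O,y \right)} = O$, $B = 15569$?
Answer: $\frac{1510194}{15569} \approx 97.0$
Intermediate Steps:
$E = \frac{1}{15569} \approx 6.423 \cdot 10^{-5}$
$E + J{\left(97,-50 \right)} = \frac{1}{15569} + 97 = \frac{1510194}{15569}$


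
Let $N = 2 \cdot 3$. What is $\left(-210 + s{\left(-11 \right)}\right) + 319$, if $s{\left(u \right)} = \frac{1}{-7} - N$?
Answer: $\frac{720}{7} \approx 102.86$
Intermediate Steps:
$N = 6$
$s{\left(u \right)} = - \frac{43}{7}$ ($s{\left(u \right)} = \frac{1}{-7} - 6 = - \frac{1}{7} - 6 = - \frac{43}{7}$)
$\left(-210 + s{\left(-11 \right)}\right) + 319 = \left(-210 - \frac{43}{7}\right) + 319 = - \frac{1513}{7} + 319 = \frac{720}{7}$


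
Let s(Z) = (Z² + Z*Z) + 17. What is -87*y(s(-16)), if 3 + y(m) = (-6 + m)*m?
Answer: -24069768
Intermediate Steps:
s(Z) = 17 + 2*Z² (s(Z) = (Z² + Z²) + 17 = 2*Z² + 17 = 17 + 2*Z²)
y(m) = -3 + m*(-6 + m) (y(m) = -3 + (-6 + m)*m = -3 + m*(-6 + m))
-87*y(s(-16)) = -87*(-3 + (17 + 2*(-16)²)² - 6*(17 + 2*(-16)²)) = -87*(-3 + (17 + 2*256)² - 6*(17 + 2*256)) = -87*(-3 + (17 + 512)² - 6*(17 + 512)) = -87*(-3 + 529² - 6*529) = -87*(-3 + 279841 - 3174) = -87*276664 = -24069768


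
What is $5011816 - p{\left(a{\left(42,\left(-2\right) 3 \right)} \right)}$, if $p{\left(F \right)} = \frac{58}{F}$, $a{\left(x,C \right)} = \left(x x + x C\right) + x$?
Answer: $\frac{3894181003}{777} \approx 5.0118 \cdot 10^{6}$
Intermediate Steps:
$a{\left(x,C \right)} = x + x^{2} + C x$ ($a{\left(x,C \right)} = \left(x^{2} + C x\right) + x = x + x^{2} + C x$)
$5011816 - p{\left(a{\left(42,\left(-2\right) 3 \right)} \right)} = 5011816 - \frac{58}{42 \left(1 - 6 + 42\right)} = 5011816 - \frac{58}{42 \cdot 37} = 5011816 - \frac{58}{1554} = 5011816 - 58 \cdot \frac{1}{1554} = 5011816 - \frac{29}{777} = \frac{3894181003}{777}$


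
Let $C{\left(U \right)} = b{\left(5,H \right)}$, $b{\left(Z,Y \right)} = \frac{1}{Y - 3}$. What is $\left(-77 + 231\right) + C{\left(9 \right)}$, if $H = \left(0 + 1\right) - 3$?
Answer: $\frac{769}{5} \approx 153.8$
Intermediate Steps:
$H = -2$ ($H = 1 - 3 = -2$)
$b{\left(Z,Y \right)} = \frac{1}{-3 + Y}$
$C{\left(U \right)} = - \frac{1}{5}$ ($C{\left(U \right)} = \frac{1}{-3 - 2} = \frac{1}{-5} = - \frac{1}{5}$)
$\left(-77 + 231\right) + C{\left(9 \right)} = \left(-77 + 231\right) - \frac{1}{5} = 154 - \frac{1}{5} = \frac{769}{5}$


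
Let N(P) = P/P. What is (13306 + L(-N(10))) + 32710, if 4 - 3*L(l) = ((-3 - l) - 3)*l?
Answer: 138047/3 ≈ 46016.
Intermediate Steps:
N(P) = 1
L(l) = 4/3 - l*(-6 - l)/3 (L(l) = 4/3 - ((-3 - l) - 3)*l/3 = 4/3 - (-6 - l)*l/3 = 4/3 - l*(-6 - l)/3)
(13306 + L(-N(10))) + 32710 = (13306 + (4/3 + 2*(-1*1) + (-1*1)²/3)) + 32710 = (13306 + (4/3 + 2*(-1) + (⅓)*(-1)²)) + 32710 = (13306 + (4/3 - 2 + (⅓)*1)) + 32710 = (13306 + (4/3 - 2 + ⅓)) + 32710 = (13306 - ⅓) + 32710 = 39917/3 + 32710 = 138047/3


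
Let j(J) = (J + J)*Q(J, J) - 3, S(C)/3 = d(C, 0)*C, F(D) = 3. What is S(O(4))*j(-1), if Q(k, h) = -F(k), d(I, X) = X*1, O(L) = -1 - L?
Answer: 0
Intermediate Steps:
d(I, X) = X
Q(k, h) = -3 (Q(k, h) = -1*3 = -3)
S(C) = 0 (S(C) = 3*(0*C) = 3*0 = 0)
j(J) = -3 - 6*J (j(J) = (J + J)*(-3) - 3 = (2*J)*(-3) - 3 = -6*J - 3 = -3 - 6*J)
S(O(4))*j(-1) = 0*(-3 - 6*(-1)) = 0*(-3 + 6) = 0*3 = 0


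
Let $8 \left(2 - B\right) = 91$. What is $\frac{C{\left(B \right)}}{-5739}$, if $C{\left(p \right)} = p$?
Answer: $\frac{25}{15304} \approx 0.0016336$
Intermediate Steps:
$B = - \frac{75}{8}$ ($B = 2 - \frac{91}{8} = - \frac{75}{8} \approx -9.375$)
$\frac{C{\left(B \right)}}{-5739} = - \frac{75}{8 \left(-5739\right)} = \left(- \frac{75}{8}\right) \left(- \frac{1}{5739}\right) = \frac{25}{15304}$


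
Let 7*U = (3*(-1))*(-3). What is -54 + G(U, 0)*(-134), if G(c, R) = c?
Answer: -1584/7 ≈ -226.29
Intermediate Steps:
U = 9/7 (U = ((3*(-1))*(-3))/7 = (-3*(-3))/7 = (1/7)*9 = 9/7 ≈ 1.2857)
-54 + G(U, 0)*(-134) = -54 + (9/7)*(-134) = -54 - 1206/7 = -1584/7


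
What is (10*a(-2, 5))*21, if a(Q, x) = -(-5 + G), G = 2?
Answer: 630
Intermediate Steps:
a(Q, x) = 3 (a(Q, x) = -(-5 + 2) = -1*(-3) = 3)
(10*a(-2, 5))*21 = (10*3)*21 = 30*21 = 630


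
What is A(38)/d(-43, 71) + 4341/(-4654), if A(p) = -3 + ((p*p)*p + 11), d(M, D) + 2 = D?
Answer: 255111991/321126 ≈ 794.43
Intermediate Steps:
d(M, D) = -2 + D
A(p) = 8 + p**3 (A(p) = -3 + (p**2*p + 11) = -3 + (p**3 + 11) = -3 + (11 + p**3) = 8 + p**3)
A(38)/d(-43, 71) + 4341/(-4654) = (8 + 38**3)/(-2 + 71) + 4341/(-4654) = (8 + 54872)/69 + 4341*(-1/4654) = 54880*(1/69) - 4341/4654 = 54880/69 - 4341/4654 = 255111991/321126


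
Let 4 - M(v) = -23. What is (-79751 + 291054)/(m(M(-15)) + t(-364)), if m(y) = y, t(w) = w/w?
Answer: 211303/28 ≈ 7546.5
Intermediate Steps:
M(v) = 27 (M(v) = 4 - 1*(-23) = 4 + 23 = 27)
t(w) = 1
(-79751 + 291054)/(m(M(-15)) + t(-364)) = (-79751 + 291054)/(27 + 1) = 211303/28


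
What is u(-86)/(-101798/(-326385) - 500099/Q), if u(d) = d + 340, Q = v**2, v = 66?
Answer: -4458274040/2009646667 ≈ -2.2184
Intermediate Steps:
Q = 4356 (Q = 66**2 = 4356)
u(d) = 340 + d
u(-86)/(-101798/(-326385) - 500099/Q) = (340 - 86)/(-101798/(-326385) - 500099/4356) = 254/(-101798*(-1/326385) - 500099*1/4356) = 254/(101798/326385 - 500099/4356) = 254/(-2009646667/17552260) = 254*(-17552260/2009646667) = -4458274040/2009646667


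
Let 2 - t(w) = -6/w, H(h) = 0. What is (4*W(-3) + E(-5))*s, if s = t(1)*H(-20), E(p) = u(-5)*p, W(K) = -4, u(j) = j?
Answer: 0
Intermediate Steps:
t(w) = 2 + 6/w (t(w) = 2 - (-6)/w = 2 + 6/w)
E(p) = -5*p
s = 0 (s = (2 + 6/1)*0 = (2 + 6*1)*0 = (2 + 6)*0 = 8*0 = 0)
(4*W(-3) + E(-5))*s = (4*(-4) - 5*(-5))*0 = (-16 + 25)*0 = 9*0 = 0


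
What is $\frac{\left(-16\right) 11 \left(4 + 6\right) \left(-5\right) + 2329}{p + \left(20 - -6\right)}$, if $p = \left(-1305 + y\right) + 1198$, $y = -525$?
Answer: $- \frac{11129}{606} \approx -18.365$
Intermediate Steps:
$p = -632$ ($p = \left(-1305 - 525\right) + 1198 = -1830 + 1198 = -632$)
$\frac{\left(-16\right) 11 \left(4 + 6\right) \left(-5\right) + 2329}{p + \left(20 - -6\right)} = \frac{\left(-16\right) 11 \left(4 + 6\right) \left(-5\right) + 2329}{-632 + \left(20 - -6\right)} = \frac{- 176 \cdot 10 \left(-5\right) + 2329}{-632 + \left(20 + 6\right)} = \frac{\left(-176\right) \left(-50\right) + 2329}{-632 + 26} = \frac{8800 + 2329}{-606} = 11129 \left(- \frac{1}{606}\right) = - \frac{11129}{606}$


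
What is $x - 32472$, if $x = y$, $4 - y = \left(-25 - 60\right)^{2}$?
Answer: $-39693$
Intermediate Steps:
$y = -7221$ ($y = 4 - \left(-25 - 60\right)^{2} = 4 - \left(-85\right)^{2} = 4 - 7225 = -7221$)
$x = -7221$
$x - 32472 = -7221 - 32472 = -39693$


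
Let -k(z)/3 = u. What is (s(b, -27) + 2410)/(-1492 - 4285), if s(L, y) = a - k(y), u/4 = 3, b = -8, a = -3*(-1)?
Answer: -2449/5777 ≈ -0.42392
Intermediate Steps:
a = 3
u = 12 (u = 4*3 = 12)
k(z) = -36 (k(z) = -3*12 = -36)
s(L, y) = 39 (s(L, y) = 3 - 1*(-36) = 3 + 36 = 39)
(s(b, -27) + 2410)/(-1492 - 4285) = (39 + 2410)/(-1492 - 4285) = 2449/(-5777) = 2449*(-1/5777) = -2449/5777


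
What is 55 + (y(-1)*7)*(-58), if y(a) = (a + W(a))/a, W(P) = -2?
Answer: -1163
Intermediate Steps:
y(a) = (-2 + a)/a (y(a) = (a - 2)/a = (-2 + a)/a)
55 + (y(-1)*7)*(-58) = 55 + (((-2 - 1)/(-1))*7)*(-58) = 55 + (-1*(-3)*7)*(-58) = 55 + (3*7)*(-58) = 55 + 21*(-58) = 55 - 1218 = -1163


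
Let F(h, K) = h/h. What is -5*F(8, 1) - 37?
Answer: -42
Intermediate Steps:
F(h, K) = 1
-5*F(8, 1) - 37 = -5*1 - 37 = -5 - 37 = -42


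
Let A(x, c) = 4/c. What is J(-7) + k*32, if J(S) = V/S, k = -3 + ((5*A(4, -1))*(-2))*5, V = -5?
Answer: 44133/7 ≈ 6304.7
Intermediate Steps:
k = 197 (k = -3 + ((5*(4/(-1)))*(-2))*5 = -3 + ((5*(4*(-1)))*(-2))*5 = -3 + ((5*(-4))*(-2))*5 = -3 - 20*(-2)*5 = -3 + 40*5 = -3 + 200 = 197)
J(S) = -5/S
J(-7) + k*32 = -5/(-7) + 197*32 = -5*(-1/7) + 6304 = 5/7 + 6304 = 44133/7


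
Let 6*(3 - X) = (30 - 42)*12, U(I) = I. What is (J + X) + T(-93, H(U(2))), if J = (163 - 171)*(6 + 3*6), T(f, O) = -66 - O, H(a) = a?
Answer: -233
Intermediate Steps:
X = 27 (X = 3 - (30 - 42)*12/6 = 3 - (-2)*12 = 3 - ⅙*(-144) = 3 + 24 = 27)
J = -192 (J = -8*(6 + 18) = -8*24 = -192)
(J + X) + T(-93, H(U(2))) = (-192 + 27) + (-66 - 1*2) = -165 + (-66 - 2) = -165 - 68 = -233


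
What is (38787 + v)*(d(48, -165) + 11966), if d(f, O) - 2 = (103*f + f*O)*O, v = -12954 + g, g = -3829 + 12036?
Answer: 17122392320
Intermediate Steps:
g = 8207
v = -4747 (v = -12954 + 8207 = -4747)
d(f, O) = 2 + O*(103*f + O*f) (d(f, O) = 2 + (103*f + f*O)*O = 2 + (103*f + O*f)*O = 2 + O*(103*f + O*f))
(38787 + v)*(d(48, -165) + 11966) = (38787 - 4747)*((2 + 48*(-165)² + 103*(-165)*48) + 11966) = 34040*((2 + 48*27225 - 815760) + 11966) = 34040*((2 + 1306800 - 815760) + 11966) = 34040*(491042 + 11966) = 34040*503008 = 17122392320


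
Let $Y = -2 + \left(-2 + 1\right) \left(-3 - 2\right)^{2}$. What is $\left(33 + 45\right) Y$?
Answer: $-2106$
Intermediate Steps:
$Y = -27$ ($Y = -2 - \left(-5\right)^{2} = -2 - 25 = -27$)
$\left(33 + 45\right) Y = \left(33 + 45\right) \left(-27\right) = 78 \left(-27\right) = -2106$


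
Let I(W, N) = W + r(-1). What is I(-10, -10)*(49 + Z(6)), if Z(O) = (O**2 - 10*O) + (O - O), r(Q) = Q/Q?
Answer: -225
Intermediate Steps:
r(Q) = 1
I(W, N) = 1 + W (I(W, N) = W + 1 = 1 + W)
Z(O) = O**2 - 10*O (Z(O) = (O**2 - 10*O) + 0 = O**2 - 10*O)
I(-10, -10)*(49 + Z(6)) = (1 - 10)*(49 + 6*(-10 + 6)) = -9*(49 + 6*(-4)) = -9*(49 - 24) = -9*25 = -225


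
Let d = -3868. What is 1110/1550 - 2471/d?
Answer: 812353/599540 ≈ 1.3550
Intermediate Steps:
1110/1550 - 2471/d = 1110/1550 - 2471/(-3868) = 1110*(1/1550) - 2471*(-1/3868) = 111/155 + 2471/3868 = 812353/599540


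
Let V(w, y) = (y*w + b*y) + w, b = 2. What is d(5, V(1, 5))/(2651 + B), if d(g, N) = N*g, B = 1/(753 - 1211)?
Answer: 36640/1214157 ≈ 0.030177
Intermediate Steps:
V(w, y) = w + 2*y + w*y (V(w, y) = (y*w + 2*y) + w = (w*y + 2*y) + w = (2*y + w*y) + w = w + 2*y + w*y)
B = -1/458 (B = 1/(-458) = -1/458 ≈ -0.0021834)
d(5, V(1, 5))/(2651 + B) = ((1 + 2*5 + 1*5)*5)/(2651 - 1/458) = ((1 + 10 + 5)*5)/(1214157/458) = (16*5)*(458/1214157) = 80*(458/1214157) = 36640/1214157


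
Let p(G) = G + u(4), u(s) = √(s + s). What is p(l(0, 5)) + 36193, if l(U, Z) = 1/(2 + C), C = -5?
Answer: 108578/3 + 2*√2 ≈ 36196.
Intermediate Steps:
u(s) = √2*√s (u(s) = √(2*s) = √2*√s)
l(U, Z) = -⅓ (l(U, Z) = 1/(2 - 5) = 1/(-3) = -⅓)
p(G) = G + 2*√2 (p(G) = G + √2*√4 = G + √2*2 = G + 2*√2)
p(l(0, 5)) + 36193 = (-⅓ + 2*√2) + 36193 = 108578/3 + 2*√2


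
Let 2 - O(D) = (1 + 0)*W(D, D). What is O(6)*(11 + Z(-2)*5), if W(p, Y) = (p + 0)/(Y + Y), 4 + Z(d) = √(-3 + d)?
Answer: -27/2 + 15*I*√5/2 ≈ -13.5 + 16.771*I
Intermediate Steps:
Z(d) = -4 + √(-3 + d)
W(p, Y) = p/(2*Y) (W(p, Y) = p/((2*Y)) = p*(1/(2*Y)) = p/(2*Y))
O(D) = 3/2 (O(D) = 2 - (1 + 0)*D/(2*D) = 2 - 1/2 = 2 - 1*½ = 2 - ½ = 3/2)
O(6)*(11 + Z(-2)*5) = 3*(11 + (-4 + √(-3 - 2))*5)/2 = 3*(11 + (-4 + √(-5))*5)/2 = 3*(11 + (-4 + I*√5)*5)/2 = 3*(11 + (-20 + 5*I*√5))/2 = 3*(-9 + 5*I*√5)/2 = -27/2 + 15*I*√5/2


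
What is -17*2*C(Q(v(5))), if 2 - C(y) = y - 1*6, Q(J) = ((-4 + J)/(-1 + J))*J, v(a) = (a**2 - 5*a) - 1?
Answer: -357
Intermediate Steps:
v(a) = -1 + a**2 - 5*a
Q(J) = J*(-4 + J)/(-1 + J) (Q(J) = ((-4 + J)/(-1 + J))*J = J*(-4 + J)/(-1 + J))
C(y) = 8 - y (C(y) = 2 - (y - 1*6) = 2 - (y - 6) = 2 - (-6 + y) = 2 + (6 - y) = 8 - y)
-17*2*C(Q(v(5))) = -17*2*(8 - (-1 + 5**2 - 5*5)*(-4 + (-1 + 5**2 - 5*5))/(-1 + (-1 + 5**2 - 5*5))) = -34*(8 - (-1 + 25 - 25)*(-4 + (-1 + 25 - 25))/(-1 + (-1 + 25 - 25))) = -34*(8 - (-1)*(-4 - 1)/(-1 - 1)) = -34*(8 - (-1)*(-5)/(-2)) = -34*(8 - (-1)*(-1)*(-5)/2) = -34*(8 - 1*(-5/2)) = -34*(8 + 5/2) = -34*21/2 = -1*357 = -357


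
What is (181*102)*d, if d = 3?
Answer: 55386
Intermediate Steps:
(181*102)*d = (181*102)*3 = 18462*3 = 55386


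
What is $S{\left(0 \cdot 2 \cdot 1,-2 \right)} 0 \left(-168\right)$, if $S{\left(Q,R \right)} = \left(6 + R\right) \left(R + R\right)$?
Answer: $0$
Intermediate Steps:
$S{\left(Q,R \right)} = 2 R \left(6 + R\right)$ ($S{\left(Q,R \right)} = \left(6 + R\right) 2 R = 2 R \left(6 + R\right)$)
$S{\left(0 \cdot 2 \cdot 1,-2 \right)} 0 \left(-168\right) = 2 \left(-2\right) \left(6 - 2\right) 0 \left(-168\right) = 2 \left(-2\right) 4 \cdot 0 \left(-168\right) = \left(-16\right) 0 \left(-168\right) = 0 \left(-168\right) = 0$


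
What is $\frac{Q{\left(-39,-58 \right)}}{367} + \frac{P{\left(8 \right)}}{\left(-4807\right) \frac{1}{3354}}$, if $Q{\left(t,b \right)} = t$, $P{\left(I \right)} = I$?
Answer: $- \frac{10034817}{1764169} \approx -5.6881$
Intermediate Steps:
$\frac{Q{\left(-39,-58 \right)}}{367} + \frac{P{\left(8 \right)}}{\left(-4807\right) \frac{1}{3354}} = - \frac{39}{367} + \frac{8}{\left(-4807\right) \frac{1}{3354}} = \left(-39\right) \frac{1}{367} + \frac{8}{\left(-4807\right) \frac{1}{3354}} = - \frac{39}{367} + \frac{8}{- \frac{4807}{3354}} = - \frac{39}{367} + 8 \left(- \frac{3354}{4807}\right) = - \frac{39}{367} - \frac{26832}{4807} = - \frac{10034817}{1764169}$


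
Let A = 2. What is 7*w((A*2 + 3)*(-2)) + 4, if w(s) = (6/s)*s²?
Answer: -584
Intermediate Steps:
w(s) = 6*s
7*w((A*2 + 3)*(-2)) + 4 = 7*(6*((2*2 + 3)*(-2))) + 4 = 7*(6*((4 + 3)*(-2))) + 4 = 7*(6*(7*(-2))) + 4 = 7*(6*(-14)) + 4 = 7*(-84) + 4 = -588 + 4 = -584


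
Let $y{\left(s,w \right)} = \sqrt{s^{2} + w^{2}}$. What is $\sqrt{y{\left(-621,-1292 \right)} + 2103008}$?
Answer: $\sqrt{2103008 + \sqrt{2054905}} \approx 1450.7$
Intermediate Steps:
$\sqrt{y{\left(-621,-1292 \right)} + 2103008} = \sqrt{\sqrt{\left(-621\right)^{2} + \left(-1292\right)^{2}} + 2103008} = \sqrt{\sqrt{385641 + 1669264} + 2103008} = \sqrt{\sqrt{2054905} + 2103008} = \sqrt{2103008 + \sqrt{2054905}}$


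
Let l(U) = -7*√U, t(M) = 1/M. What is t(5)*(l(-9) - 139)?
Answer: -139/5 - 21*I/5 ≈ -27.8 - 4.2*I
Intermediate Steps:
t(5)*(l(-9) - 139) = (-21*I - 139)/5 = (-139 - 21*I)/5 = -139/5 - 21*I/5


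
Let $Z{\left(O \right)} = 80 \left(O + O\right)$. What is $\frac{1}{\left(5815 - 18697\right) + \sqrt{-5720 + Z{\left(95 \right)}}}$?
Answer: $- \frac{2147}{27656074} - \frac{\sqrt{2370}}{82968222} \approx -7.8219 \cdot 10^{-5}$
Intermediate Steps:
$Z{\left(O \right)} = 160 O$ ($Z{\left(O \right)} = 80 \cdot 2 O = 160 O$)
$\frac{1}{\left(5815 - 18697\right) + \sqrt{-5720 + Z{\left(95 \right)}}} = \frac{1}{\left(5815 - 18697\right) + \sqrt{-5720 + 160 \cdot 95}} = \frac{1}{-12882 + \sqrt{-5720 + 15200}} = \frac{1}{-12882 + \sqrt{9480}} = \frac{1}{-12882 + 2 \sqrt{2370}}$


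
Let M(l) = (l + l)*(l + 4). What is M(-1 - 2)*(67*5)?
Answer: -2010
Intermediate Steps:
M(l) = 2*l*(4 + l) (M(l) = (2*l)*(4 + l) = 2*l*(4 + l))
M(-1 - 2)*(67*5) = (2*(-1 - 2)*(4 + (-1 - 2)))*(67*5) = (2*(-3)*(4 - 3))*335 = (2*(-3)*1)*335 = -6*335 = -2010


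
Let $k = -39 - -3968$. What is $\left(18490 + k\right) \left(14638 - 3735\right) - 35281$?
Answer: $244399076$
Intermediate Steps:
$k = 3929$ ($k = -39 + 3968 = 3929$)
$\left(18490 + k\right) \left(14638 - 3735\right) - 35281 = \left(18490 + 3929\right) \left(14638 - 3735\right) - 35281 = 22419 \cdot 10903 - 35281 = 244434357 - 35281 = 244399076$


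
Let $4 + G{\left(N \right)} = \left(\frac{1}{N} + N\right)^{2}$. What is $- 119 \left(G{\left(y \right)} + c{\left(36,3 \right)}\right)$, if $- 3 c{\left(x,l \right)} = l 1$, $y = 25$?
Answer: $- \frac{46261369}{625} \approx -74018.0$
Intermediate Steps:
$c{\left(x,l \right)} = - \frac{l}{3}$ ($c{\left(x,l \right)} = - \frac{l 1}{3} = - \frac{l}{3}$)
$G{\left(N \right)} = -4 + \left(N + \frac{1}{N}\right)^{2}$ ($G{\left(N \right)} = -4 + \left(\frac{1}{N} + N\right)^{2} = -4 + \left(N + \frac{1}{N}\right)^{2}$)
$- 119 \left(G{\left(y \right)} + c{\left(36,3 \right)}\right) = - 119 \left(\left(-2 + \frac{1}{625} + 25^{2}\right) - 1\right) = - 119 \left(\left(-2 + \frac{1}{625} + 625\right) - 1\right) = - 119 \left(\frac{389376}{625} - 1\right) = \left(-119\right) \frac{388751}{625} = - \frac{46261369}{625}$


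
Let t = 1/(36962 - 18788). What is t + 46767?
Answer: 849943459/18174 ≈ 46767.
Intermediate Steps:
t = 1/18174 ≈ 5.5024e-5
t + 46767 = 1/18174 + 46767 = 849943459/18174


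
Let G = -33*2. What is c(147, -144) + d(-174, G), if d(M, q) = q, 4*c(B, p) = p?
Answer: -102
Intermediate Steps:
c(B, p) = p/4
G = -66
c(147, -144) + d(-174, G) = (¼)*(-144) - 66 = -36 - 66 = -102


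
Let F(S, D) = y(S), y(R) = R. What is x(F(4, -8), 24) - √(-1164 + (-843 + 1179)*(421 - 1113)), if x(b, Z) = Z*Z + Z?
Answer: 600 - 6*I*√6491 ≈ 600.0 - 483.4*I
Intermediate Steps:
F(S, D) = S
x(b, Z) = Z + Z² (x(b, Z) = Z² + Z = Z + Z²)
x(F(4, -8), 24) - √(-1164 + (-843 + 1179)*(421 - 1113)) = 24*(1 + 24) - √(-1164 + (-843 + 1179)*(421 - 1113)) = 24*25 - √(-1164 + 336*(-692)) = 600 - √(-1164 - 232512) = 600 - √(-233676) = 600 - 6*I*√6491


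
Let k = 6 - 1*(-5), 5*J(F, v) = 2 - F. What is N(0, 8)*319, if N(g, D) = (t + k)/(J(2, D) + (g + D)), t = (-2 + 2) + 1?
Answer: 957/2 ≈ 478.50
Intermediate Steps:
J(F, v) = 2/5 - F/5 (J(F, v) = (2 - F)/5 = 2/5 - F/5)
t = 1 (t = 0 + 1 = 1)
k = 11 (k = 6 + 5 = 11)
N(g, D) = 12/(D + g) (N(g, D) = (1 + 11)/((2/5 - 1/5*2) + (g + D)) = 12/((2/5 - 2/5) + (D + g)) = 12/(0 + (D + g)) = 12/(D + g))
N(0, 8)*319 = (12/(8 + 0))*319 = (12/8)*319 = (12*(1/8))*319 = (3/2)*319 = 957/2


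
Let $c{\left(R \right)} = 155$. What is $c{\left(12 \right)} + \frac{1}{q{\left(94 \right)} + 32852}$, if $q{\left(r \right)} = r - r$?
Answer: $\frac{5092061}{32852} \approx 155.0$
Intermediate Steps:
$q{\left(r \right)} = 0$
$c{\left(12 \right)} + \frac{1}{q{\left(94 \right)} + 32852} = 155 + \frac{1}{0 + 32852} = 155 + \frac{1}{32852} = \frac{5092061}{32852}$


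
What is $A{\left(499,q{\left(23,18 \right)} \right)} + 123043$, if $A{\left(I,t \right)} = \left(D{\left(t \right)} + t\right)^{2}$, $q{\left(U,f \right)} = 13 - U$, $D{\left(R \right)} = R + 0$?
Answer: $123443$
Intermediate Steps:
$D{\left(R \right)} = R$
$A{\left(I,t \right)} = 4 t^{2}$ ($A{\left(I,t \right)} = \left(t + t\right)^{2} = \left(2 t\right)^{2} = 4 t^{2}$)
$A{\left(499,q{\left(23,18 \right)} \right)} + 123043 = 4 \left(13 - 23\right)^{2} + 123043 = 4 \left(-10\right)^{2} + 123043 = 4 \cdot 100 + 123043 = 400 + 123043 = 123443$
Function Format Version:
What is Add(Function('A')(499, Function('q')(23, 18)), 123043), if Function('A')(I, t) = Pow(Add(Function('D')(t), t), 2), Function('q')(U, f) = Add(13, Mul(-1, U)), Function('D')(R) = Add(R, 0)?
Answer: 123443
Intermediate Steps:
Function('D')(R) = R
Function('A')(I, t) = Mul(4, Pow(t, 2)) (Function('A')(I, t) = Pow(Add(t, t), 2) = Pow(Mul(2, t), 2) = Mul(4, Pow(t, 2)))
Add(Function('A')(499, Function('q')(23, 18)), 123043) = Add(Mul(4, Pow(Add(13, Mul(-1, 23)), 2)), 123043) = Add(Mul(4, Pow(Add(13, -23), 2)), 123043) = Add(Mul(4, Pow(-10, 2)), 123043) = Add(Mul(4, 100), 123043) = Add(400, 123043) = 123443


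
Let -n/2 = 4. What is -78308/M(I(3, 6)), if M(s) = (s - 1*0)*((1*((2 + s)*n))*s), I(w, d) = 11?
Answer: 19577/3146 ≈ 6.2228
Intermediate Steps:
n = -8 (n = -2*4 = -8)
M(s) = s²*(-16 - 8*s) (M(s) = (s - 1*0)*((1*((2 + s)*(-8)))*s) = (s + 0)*((1*(-16 - 8*s))*s) = s*((-16 - 8*s)*s) = s*(s*(-16 - 8*s)) = s²*(-16 - 8*s))
-78308/M(I(3, 6)) = -78308*1/(968*(-2 - 1*11)) = -78308*1/(968*(-2 - 11)) = -78308/(8*121*(-13)) = -78308/(-12584) = -78308*(-1/12584) = 19577/3146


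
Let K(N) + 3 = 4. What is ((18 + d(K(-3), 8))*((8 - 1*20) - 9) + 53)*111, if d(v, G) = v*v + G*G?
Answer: -187590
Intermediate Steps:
K(N) = 1 (K(N) = -3 + 4 = 1)
d(v, G) = G² + v² (d(v, G) = v² + G² = G² + v²)
((18 + d(K(-3), 8))*((8 - 1*20) - 9) + 53)*111 = ((18 + (8² + 1²))*((8 - 1*20) - 9) + 53)*111 = ((18 + (64 + 1))*((8 - 20) - 9) + 53)*111 = ((18 + 65)*(-12 - 9) + 53)*111 = (83*(-21) + 53)*111 = (-1743 + 53)*111 = -1690*111 = -187590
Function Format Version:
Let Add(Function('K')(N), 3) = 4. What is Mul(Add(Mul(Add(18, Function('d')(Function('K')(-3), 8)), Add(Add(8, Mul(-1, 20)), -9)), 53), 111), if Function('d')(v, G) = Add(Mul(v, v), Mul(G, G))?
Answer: -187590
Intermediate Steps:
Function('K')(N) = 1 (Function('K')(N) = Add(-3, 4) = 1)
Function('d')(v, G) = Add(Pow(G, 2), Pow(v, 2)) (Function('d')(v, G) = Add(Pow(v, 2), Pow(G, 2)) = Add(Pow(G, 2), Pow(v, 2)))
Mul(Add(Mul(Add(18, Function('d')(Function('K')(-3), 8)), Add(Add(8, Mul(-1, 20)), -9)), 53), 111) = Mul(Add(Mul(Add(18, Add(Pow(8, 2), Pow(1, 2))), Add(Add(8, Mul(-1, 20)), -9)), 53), 111) = Mul(Add(Mul(Add(18, Add(64, 1)), Add(Add(8, -20), -9)), 53), 111) = Mul(Add(Mul(Add(18, 65), Add(-12, -9)), 53), 111) = Mul(Add(Mul(83, -21), 53), 111) = Mul(Add(-1743, 53), 111) = Mul(-1690, 111) = -187590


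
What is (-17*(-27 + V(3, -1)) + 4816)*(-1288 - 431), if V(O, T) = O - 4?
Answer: -9096948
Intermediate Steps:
V(O, T) = -4 + O
(-17*(-27 + V(3, -1)) + 4816)*(-1288 - 431) = (-17*(-27 + (-4 + 3)) + 4816)*(-1288 - 431) = (-17*(-27 - 1) + 4816)*(-1719) = (-17*(-28) + 4816)*(-1719) = (476 + 4816)*(-1719) = 5292*(-1719) = -9096948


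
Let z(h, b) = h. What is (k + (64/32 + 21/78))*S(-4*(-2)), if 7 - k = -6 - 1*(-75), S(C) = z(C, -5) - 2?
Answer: -4659/13 ≈ -358.38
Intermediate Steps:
S(C) = -2 + C (S(C) = C - 2 = -2 + C)
k = -62 (k = 7 - (-6 - 1*(-75)) = 7 - (-6 + 75) = 7 - 1*69 = 7 - 69 = -62)
(k + (64/32 + 21/78))*S(-4*(-2)) = (-62 + (64/32 + 21/78))*(-2 - 4*(-2)) = (-62 + (64*(1/32) + 21*(1/78)))*(-2 + 8) = (-62 + (2 + 7/26))*6 = (-62 + 59/26)*6 = -1553/26*6 = -4659/13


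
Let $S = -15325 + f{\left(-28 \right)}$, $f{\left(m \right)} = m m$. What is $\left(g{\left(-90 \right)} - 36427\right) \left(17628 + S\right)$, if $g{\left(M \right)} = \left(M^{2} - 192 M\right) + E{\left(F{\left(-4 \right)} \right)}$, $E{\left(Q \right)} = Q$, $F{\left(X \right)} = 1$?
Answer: $-34099002$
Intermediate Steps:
$f{\left(m \right)} = m^{2}$
$S = -14541$ ($S = -15325 + \left(-28\right)^{2} = -15325 + 784 = -14541$)
$g{\left(M \right)} = 1 + M^{2} - 192 M$ ($g{\left(M \right)} = \left(M^{2} - 192 M\right) + 1 = 1 + M^{2} - 192 M$)
$\left(g{\left(-90 \right)} - 36427\right) \left(17628 + S\right) = \left(\left(1 + \left(-90\right)^{2} - -17280\right) - 36427\right) \left(17628 - 14541\right) = \left(\left(1 + 8100 + 17280\right) - 36427\right) 3087 = \left(25381 - 36427\right) 3087 = \left(-11046\right) 3087 = -34099002$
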